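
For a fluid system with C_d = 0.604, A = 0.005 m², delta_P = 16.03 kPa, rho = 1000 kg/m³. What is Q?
Formula: Q = C_d A \sqrt{\frac{2 \Delta P}{\rho}}
Q = 0.604·0.005·√(2·(16.03·1000)/1000)·1000 = 17.1 L/s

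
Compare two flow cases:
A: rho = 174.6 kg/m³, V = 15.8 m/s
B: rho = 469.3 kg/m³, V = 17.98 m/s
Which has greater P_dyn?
P_dyn(A) = 21.79 kPa, P_dyn(B) = 75.86 kPa. Answer: B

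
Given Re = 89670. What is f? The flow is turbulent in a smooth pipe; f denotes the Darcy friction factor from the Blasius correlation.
Formula: f = \frac{0.316}{Re^{0.25}}
f = 0.316/89670^0.25 = 0.01826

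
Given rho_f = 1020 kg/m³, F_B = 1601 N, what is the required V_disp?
Formula: F_B = \rho_f g V_{disp}
Substituting knowns: 1601 = 1020·9.81·V_disp
Solving for V_disp: V_disp = 1601/(1020·9.81) = 0.16 m³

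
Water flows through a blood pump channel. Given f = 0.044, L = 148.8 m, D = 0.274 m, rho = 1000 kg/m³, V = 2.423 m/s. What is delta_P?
Formula: \Delta P = f \frac{L}{D} \frac{\rho V^2}{2}
delta_P = 0.044·(148.8/0.274)·0.5·1000·2.423²/1000 = 70.14 kPa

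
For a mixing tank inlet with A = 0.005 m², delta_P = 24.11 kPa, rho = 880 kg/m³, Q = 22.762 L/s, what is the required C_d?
Formula: Q = C_d A \sqrt{\frac{2 \Delta P}{\rho}}
Substituting knowns: 22.762 = C_d·0.005·√(2·(24.11·1000)/880)·1000
Solving for C_d: C_d = (22.762/1000)/(0.005·√(2·(24.11·1000)/880)) = 0.615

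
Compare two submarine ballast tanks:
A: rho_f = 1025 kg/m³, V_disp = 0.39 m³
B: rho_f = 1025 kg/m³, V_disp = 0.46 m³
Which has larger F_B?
F_B(A) = 3922 N, F_B(B) = 4625 N. Answer: B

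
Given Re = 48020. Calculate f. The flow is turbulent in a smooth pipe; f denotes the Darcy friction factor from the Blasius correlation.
Formula: f = \frac{0.316}{Re^{0.25}}
f = 0.316/48020^0.25 = 0.02135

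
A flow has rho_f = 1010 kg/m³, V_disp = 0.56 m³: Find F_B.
Formula: F_B = \rho_f g V_{disp}
F_B = 1010·9.81·0.56 = 5549 N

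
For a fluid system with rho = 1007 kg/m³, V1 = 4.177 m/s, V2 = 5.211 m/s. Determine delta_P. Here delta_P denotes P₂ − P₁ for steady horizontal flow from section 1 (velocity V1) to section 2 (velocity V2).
Formula: \Delta P = \frac{1}{2} \rho (V_1^2 - V_2^2)
delta_P = 0.5·1007·(4.177² − 5.211²)/1000 = -4.888 kPa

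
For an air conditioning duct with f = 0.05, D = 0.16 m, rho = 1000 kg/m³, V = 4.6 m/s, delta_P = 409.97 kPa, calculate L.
Formula: \Delta P = f \frac{L}{D} \frac{\rho V^2}{2}
Substituting knowns: 409.97 = 0.05·(L/0.16)·0.5·1000·4.6²/1000
Solving for L: L = (409.97·1000)·0.16/(0.05·0.5·1000·4.6²) = 124 m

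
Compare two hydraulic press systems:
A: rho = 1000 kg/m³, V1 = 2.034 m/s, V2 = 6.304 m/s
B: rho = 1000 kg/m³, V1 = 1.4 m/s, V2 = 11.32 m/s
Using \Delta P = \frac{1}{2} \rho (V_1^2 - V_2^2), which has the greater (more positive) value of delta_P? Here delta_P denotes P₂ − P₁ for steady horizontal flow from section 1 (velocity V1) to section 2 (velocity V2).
delta_P(A) = -17.8 kPa, delta_P(B) = -63.09 kPa. Answer: A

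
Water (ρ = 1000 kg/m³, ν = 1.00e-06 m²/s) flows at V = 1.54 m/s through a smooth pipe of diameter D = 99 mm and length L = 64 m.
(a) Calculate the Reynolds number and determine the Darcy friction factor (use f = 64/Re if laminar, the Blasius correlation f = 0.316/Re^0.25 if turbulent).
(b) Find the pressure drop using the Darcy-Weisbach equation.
(a) Re = V·D/ν = 1.54·0.099/1.00e-06 = 152460 → turbulent (Re > 4000); f = 0.316/Re^0.25 = 0.316/152460^0.25 = 0.015992 (Blasius is strictly valid for Re ≲ 1e5; used here as the smooth-pipe estimate the problem specifies)
(b) Darcy-Weisbach: ΔP = f·(L/D)·½ρV²/1000 = 0.015992·(64/0.099)·½·1000·1.54²/1000 = 12.26 kPa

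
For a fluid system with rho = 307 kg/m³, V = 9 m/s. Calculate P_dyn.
Formula: P_{dyn} = \frac{1}{2} \rho V^2
P_dyn = 0.5·307·9²/1000 = 12.43 kPa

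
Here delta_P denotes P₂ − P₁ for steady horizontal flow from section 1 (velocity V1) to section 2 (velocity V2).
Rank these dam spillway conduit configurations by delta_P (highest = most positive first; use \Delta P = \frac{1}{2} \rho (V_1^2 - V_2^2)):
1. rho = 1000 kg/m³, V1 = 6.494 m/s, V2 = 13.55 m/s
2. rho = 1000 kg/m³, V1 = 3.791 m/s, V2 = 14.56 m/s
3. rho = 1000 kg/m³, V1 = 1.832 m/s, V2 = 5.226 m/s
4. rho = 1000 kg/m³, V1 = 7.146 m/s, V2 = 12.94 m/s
Case 1: delta_P = -70.72 kPa
Case 2: delta_P = -98.81 kPa
Case 3: delta_P = -11.98 kPa
Case 4: delta_P = -58.19 kPa
Ranking (highest first): 3, 4, 1, 2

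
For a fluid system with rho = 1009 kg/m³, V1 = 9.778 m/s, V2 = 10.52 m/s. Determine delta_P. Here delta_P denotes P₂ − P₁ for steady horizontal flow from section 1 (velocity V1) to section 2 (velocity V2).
Formula: \Delta P = \frac{1}{2} \rho (V_1^2 - V_2^2)
delta_P = 0.5·1009·(9.778² − 10.52²)/1000 = -7.598 kPa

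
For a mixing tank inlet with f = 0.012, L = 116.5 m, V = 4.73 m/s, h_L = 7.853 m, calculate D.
Formula: h_L = f \frac{L}{D} \frac{V^2}{2g}
Substituting knowns: 7.853 = 0.012·(116.5/D)·4.73²/(2·9.81)
Solving for D: D = 0.012·116.5·4.73²/(2·9.81·7.853) = 0.203 m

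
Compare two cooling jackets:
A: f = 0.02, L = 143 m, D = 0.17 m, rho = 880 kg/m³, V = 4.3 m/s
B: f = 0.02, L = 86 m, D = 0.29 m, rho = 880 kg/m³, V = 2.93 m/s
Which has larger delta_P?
delta_P(A) = 136.9 kPa, delta_P(B) = 22.4 kPa. Answer: A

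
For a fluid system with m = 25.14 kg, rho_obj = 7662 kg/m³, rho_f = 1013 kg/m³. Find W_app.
Formula: W_{app} = mg\left(1 - \frac{\rho_f}{\rho_{obj}}\right)
W_app = 25.14·9.81·(1 − 1013/7662) = 214 N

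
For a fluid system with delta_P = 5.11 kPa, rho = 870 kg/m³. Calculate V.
Formula: V = \sqrt{\frac{2 \Delta P}{\rho}}
V = √(2·(5.11·1000)/870) = 3.427 m/s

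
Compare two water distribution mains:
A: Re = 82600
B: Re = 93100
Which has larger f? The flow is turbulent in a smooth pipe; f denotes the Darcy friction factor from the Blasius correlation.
f(A) = 0.01864, f(B) = 0.01809. Answer: A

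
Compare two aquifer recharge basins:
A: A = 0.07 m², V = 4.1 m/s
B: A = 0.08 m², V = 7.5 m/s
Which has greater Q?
Q(A) = 287 L/s, Q(B) = 600 L/s. Answer: B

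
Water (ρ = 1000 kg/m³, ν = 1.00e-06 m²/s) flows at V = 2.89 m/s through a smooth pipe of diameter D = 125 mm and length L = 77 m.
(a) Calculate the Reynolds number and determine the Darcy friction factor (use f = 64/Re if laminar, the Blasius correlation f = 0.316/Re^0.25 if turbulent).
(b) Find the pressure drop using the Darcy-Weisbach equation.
(a) Re = V·D/ν = 2.89·0.125/1.00e-06 = 361250 → turbulent (Re > 4000); f = 0.316/Re^0.25 = 0.316/361250^0.25 = 0.012889 (Blasius is strictly valid for Re ≲ 1e5; used here as the smooth-pipe estimate the problem specifies)
(b) Darcy-Weisbach: ΔP = f·(L/D)·½ρV²/1000 = 0.012889·(77/0.125)·½·1000·2.89²/1000 = 33.16 kPa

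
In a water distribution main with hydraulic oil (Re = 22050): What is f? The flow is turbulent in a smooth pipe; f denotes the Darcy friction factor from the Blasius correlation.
Formula: f = \frac{0.316}{Re^{0.25}}
f = 0.316/22050^0.25 = 0.02593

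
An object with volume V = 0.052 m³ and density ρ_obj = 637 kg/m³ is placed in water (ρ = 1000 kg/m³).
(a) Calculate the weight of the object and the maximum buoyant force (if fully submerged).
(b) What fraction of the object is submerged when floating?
(a) W=rho_obj*g*V=637*9.81*0.052=324.9 N; F_B(max)=rho*g*V=1000*9.81*0.052=510.1 N
(b) Floating fraction=rho_obj/rho=637/1000=0.637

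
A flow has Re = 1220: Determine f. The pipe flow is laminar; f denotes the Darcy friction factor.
Formula: f = \frac{64}{Re}
f = 64/1220 = 0.05246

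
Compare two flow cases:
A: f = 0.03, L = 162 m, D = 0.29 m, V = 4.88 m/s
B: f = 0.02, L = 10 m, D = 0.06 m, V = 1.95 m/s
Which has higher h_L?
h_L(A) = 20.34 m, h_L(B) = 0.646 m. Answer: A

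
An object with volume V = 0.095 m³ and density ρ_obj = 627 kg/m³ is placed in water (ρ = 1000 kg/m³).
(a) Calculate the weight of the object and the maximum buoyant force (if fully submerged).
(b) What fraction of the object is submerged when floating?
(a) W=rho_obj*g*V=627*9.81*0.095=584.3 N; F_B(max)=rho*g*V=1000*9.81*0.095=932.0 N
(b) Floating fraction=rho_obj/rho=627/1000=0.627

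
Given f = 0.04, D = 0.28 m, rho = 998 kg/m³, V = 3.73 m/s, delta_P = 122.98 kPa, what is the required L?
Formula: \Delta P = f \frac{L}{D} \frac{\rho V^2}{2}
Substituting knowns: 122.98 = 0.04·(L/0.28)·0.5·998·3.73²/1000
Solving for L: L = (122.98·1000)·0.28/(0.04·0.5·998·3.73²) = 124 m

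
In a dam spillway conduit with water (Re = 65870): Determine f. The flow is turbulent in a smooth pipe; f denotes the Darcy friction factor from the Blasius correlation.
Formula: f = \frac{0.316}{Re^{0.25}}
f = 0.316/65870^0.25 = 0.01972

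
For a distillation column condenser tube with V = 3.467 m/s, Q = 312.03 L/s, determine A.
Formula: Q = A V
Substituting knowns: 312.03 = A·3.467·1000
Solving for A: A = (312.03/1000)/3.467 = 0.09 m²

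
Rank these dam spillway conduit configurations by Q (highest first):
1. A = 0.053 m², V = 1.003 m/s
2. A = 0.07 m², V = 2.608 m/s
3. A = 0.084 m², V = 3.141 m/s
Case 1: Q = 53.16 L/s
Case 2: Q = 182.6 L/s
Case 3: Q = 263.8 L/s
Ranking (highest first): 3, 2, 1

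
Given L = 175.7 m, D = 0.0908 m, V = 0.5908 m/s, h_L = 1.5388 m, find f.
Formula: h_L = f \frac{L}{D} \frac{V^2}{2g}
Substituting knowns: 1.5388 = f·(175.7/0.0908)·0.5908²/(2·9.81)
Solving for f: f = 1.5388·2·9.81/((175.7/0.0908)·0.5908²) = 0.0447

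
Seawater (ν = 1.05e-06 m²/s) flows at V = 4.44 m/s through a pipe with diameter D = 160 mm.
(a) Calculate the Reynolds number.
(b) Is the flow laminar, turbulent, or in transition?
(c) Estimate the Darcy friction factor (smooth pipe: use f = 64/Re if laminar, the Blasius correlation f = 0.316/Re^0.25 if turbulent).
(a) Re = V·D/ν = 4.44·0.16/1.05e-06 = 676570
(b) Flow regime: turbulent (Re > 4000)
(c) Friction factor: f = 0.316/Re^0.25 = 0.316/676570^0.25 = 0.01102 (Blasius is strictly valid for Re ≲ 1e5; used here as the smooth-pipe estimate the problem specifies)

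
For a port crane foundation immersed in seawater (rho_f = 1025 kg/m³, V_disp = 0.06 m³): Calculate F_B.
Formula: F_B = \rho_f g V_{disp}
F_B = 1025·9.81·0.06 = 603.3 N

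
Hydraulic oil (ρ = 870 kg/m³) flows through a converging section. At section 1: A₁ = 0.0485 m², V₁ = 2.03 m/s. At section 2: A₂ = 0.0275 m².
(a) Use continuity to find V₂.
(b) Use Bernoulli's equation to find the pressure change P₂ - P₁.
(a) Continuity: A₁V₁=A₂V₂ -> V₂=A₁V₁/A₂=0.0485*2.03/0.0275=3.58 m/s
(b) Bernoulli: P₂-P₁=0.5*rho*(V₁^2-V₂^2)/1000=0.5*870*(2.03^2-3.58^2)/1000=-3.783 kPa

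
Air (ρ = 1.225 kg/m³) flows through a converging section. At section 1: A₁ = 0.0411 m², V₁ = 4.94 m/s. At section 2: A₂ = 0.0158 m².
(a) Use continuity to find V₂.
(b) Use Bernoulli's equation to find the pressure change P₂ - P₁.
(a) Continuity: A₁V₁=A₂V₂ -> V₂=A₁V₁/A₂=0.0411*4.94/0.0158=12.85 m/s
(b) Bernoulli: P₂-P₁=0.5*rho*(V₁^2-V₂^2)/1000=0.5*1.225*(4.94^2-12.85^2)/1000=-0.08619 kPa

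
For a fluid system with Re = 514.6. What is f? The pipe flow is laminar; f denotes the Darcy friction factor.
Formula: f = \frac{64}{Re}
f = 64/514.6 = 0.1244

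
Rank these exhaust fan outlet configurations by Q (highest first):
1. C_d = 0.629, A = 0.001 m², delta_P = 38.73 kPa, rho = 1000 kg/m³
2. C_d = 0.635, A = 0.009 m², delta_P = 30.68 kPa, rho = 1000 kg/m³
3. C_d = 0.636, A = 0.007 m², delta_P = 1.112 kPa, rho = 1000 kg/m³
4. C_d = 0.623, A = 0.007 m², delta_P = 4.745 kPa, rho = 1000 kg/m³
Case 1: Q = 5.536 L/s
Case 2: Q = 44.77 L/s
Case 3: Q = 6.639 L/s
Case 4: Q = 13.43 L/s
Ranking (highest first): 2, 4, 3, 1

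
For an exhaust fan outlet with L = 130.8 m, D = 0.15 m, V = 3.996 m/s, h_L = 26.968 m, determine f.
Formula: h_L = f \frac{L}{D} \frac{V^2}{2g}
Substituting knowns: 26.968 = f·(130.8/0.15)·3.996²/(2·9.81)
Solving for f: f = 26.968·2·9.81/((130.8/0.15)·3.996²) = 0.038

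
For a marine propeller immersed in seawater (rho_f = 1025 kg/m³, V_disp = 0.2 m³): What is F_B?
Formula: F_B = \rho_f g V_{disp}
F_B = 1025·9.81·0.2 = 2011 N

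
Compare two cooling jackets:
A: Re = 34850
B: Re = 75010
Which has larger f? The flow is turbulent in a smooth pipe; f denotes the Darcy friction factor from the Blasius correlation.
f(A) = 0.02313, f(B) = 0.01909. Answer: A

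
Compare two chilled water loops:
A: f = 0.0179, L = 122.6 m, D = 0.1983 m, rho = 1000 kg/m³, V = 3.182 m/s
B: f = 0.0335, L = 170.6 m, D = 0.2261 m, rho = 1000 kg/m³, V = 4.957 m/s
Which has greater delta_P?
delta_P(A) = 56.03 kPa, delta_P(B) = 310.5 kPa. Answer: B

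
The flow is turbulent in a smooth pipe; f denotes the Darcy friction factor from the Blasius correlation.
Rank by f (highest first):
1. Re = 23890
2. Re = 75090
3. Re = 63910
Case 1: f = 0.02542
Case 2: f = 0.01909
Case 3: f = 0.01987
Ranking (highest first): 1, 3, 2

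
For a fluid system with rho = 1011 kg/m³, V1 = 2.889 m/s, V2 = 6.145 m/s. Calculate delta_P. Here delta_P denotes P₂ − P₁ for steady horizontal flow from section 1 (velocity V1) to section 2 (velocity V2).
Formula: \Delta P = \frac{1}{2} \rho (V_1^2 - V_2^2)
delta_P = 0.5·1011·(2.889² − 6.145²)/1000 = -14.87 kPa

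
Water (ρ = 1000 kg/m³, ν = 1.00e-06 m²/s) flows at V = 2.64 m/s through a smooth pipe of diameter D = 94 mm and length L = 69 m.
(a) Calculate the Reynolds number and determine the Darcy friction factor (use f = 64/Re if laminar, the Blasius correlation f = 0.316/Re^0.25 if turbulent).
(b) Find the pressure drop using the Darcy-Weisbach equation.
(a) Re = V·D/ν = 2.64·0.094/1.00e-06 = 248160 → turbulent (Re > 4000); f = 0.316/Re^0.25 = 0.316/248160^0.25 = 0.014158 (Blasius is strictly valid for Re ≲ 1e5; used here as the smooth-pipe estimate the problem specifies)
(b) Darcy-Weisbach: ΔP = f·(L/D)·½ρV²/1000 = 0.014158·(69/0.094)·½·1000·2.64²/1000 = 36.22 kPa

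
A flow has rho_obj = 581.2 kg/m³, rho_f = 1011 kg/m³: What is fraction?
Formula: f_{sub} = \frac{\rho_{obj}}{\rho_f}
fraction = 581.2/1011 = 0.5749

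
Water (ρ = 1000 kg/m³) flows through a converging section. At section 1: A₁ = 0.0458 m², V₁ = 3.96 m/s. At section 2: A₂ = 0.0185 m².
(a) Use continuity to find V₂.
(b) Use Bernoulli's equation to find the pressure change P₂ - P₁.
(a) Continuity: A₁V₁=A₂V₂ -> V₂=A₁V₁/A₂=0.0458*3.96/0.0185=9.80 m/s
(b) Bernoulli: P₂-P₁=0.5*rho*(V₁^2-V₂^2)/1000=0.5*1000*(3.96^2-9.80^2)/1000=-40.18 kPa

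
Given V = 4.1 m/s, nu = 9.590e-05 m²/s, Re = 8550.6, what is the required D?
Formula: Re = \frac{V D}{\nu}
Substituting knowns: 8550.6 = 4.1·D/9.590e-05
Solving for D: D = 8550.6·9.590e-05/4.1 = 0.2 m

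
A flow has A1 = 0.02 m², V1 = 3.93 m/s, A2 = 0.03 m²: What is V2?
Formula: V_2 = \frac{A_1 V_1}{A_2}
V2 = 0.02·3.93/0.03 = 2.62 m/s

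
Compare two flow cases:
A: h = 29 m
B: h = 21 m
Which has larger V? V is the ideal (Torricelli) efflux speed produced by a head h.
V(A) = 23.85 m/s, V(B) = 20.3 m/s. Answer: A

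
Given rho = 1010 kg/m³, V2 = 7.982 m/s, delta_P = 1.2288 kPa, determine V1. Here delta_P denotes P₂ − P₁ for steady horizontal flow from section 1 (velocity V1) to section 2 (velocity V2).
Formula: \Delta P = \frac{1}{2} \rho (V_1^2 - V_2^2)
Substituting knowns: 1.2288 = 0.5·1010·(V1² − 7.982²)/1000
Solving for V1: V1 = √(7.982² + 2·(1.2288·1000)/1010) = 8.133 m/s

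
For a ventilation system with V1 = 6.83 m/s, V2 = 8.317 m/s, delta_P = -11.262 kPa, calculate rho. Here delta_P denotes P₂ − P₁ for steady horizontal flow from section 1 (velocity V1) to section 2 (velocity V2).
Formula: \Delta P = \frac{1}{2} \rho (V_1^2 - V_2^2)
Substituting knowns: -11.262 = 0.5·rho·(6.83² − 8.317²)/1000
Solving for rho: rho = 2·(-11.262·1000)/(6.83² − 8.317²) = 1000 kg/m³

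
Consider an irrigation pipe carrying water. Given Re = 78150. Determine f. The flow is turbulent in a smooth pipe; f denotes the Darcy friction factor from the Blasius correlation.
Formula: f = \frac{0.316}{Re^{0.25}}
f = 0.316/78150^0.25 = 0.0189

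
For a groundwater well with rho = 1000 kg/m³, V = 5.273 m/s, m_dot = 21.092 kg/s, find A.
Formula: \dot{m} = \rho A V
Substituting knowns: 21.092 = 1000·A·5.273
Solving for A: A = 21.092/(1000·5.273) = 0.004 m²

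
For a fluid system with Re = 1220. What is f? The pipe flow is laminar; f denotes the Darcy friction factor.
Formula: f = \frac{64}{Re}
f = 64/1220 = 0.05246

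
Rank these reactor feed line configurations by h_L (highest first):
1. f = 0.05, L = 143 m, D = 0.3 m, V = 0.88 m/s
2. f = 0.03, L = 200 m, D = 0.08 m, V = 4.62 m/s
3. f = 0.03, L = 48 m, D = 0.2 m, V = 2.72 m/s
Case 1: h_L = 0.9407 m
Case 2: h_L = 81.59 m
Case 3: h_L = 2.715 m
Ranking (highest first): 2, 3, 1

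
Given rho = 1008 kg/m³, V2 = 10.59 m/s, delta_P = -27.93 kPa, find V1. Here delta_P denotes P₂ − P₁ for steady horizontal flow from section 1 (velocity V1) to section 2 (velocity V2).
Formula: \Delta P = \frac{1}{2} \rho (V_1^2 - V_2^2)
Substituting knowns: -27.93 = 0.5·1008·(V1² − 10.59²)/1000
Solving for V1: V1 = √(10.59² + 2·(-27.93·1000)/1008) = 7.532 m/s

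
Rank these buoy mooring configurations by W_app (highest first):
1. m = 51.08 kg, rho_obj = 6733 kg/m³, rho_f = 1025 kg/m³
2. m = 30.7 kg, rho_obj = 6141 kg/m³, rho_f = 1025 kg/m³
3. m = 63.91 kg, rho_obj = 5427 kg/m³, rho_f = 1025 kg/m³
Case 1: W_app = 424.8 N
Case 2: W_app = 250.9 N
Case 3: W_app = 508.5 N
Ranking (highest first): 3, 1, 2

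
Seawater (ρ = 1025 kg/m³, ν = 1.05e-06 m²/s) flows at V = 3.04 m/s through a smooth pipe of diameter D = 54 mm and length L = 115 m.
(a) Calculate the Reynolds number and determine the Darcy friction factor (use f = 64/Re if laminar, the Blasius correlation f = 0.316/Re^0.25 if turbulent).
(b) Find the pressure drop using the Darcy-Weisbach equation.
(a) Re = V·D/ν = 3.04·0.054/1.05e-06 = 156340 → turbulent (Re > 4000); f = 0.316/Re^0.25 = 0.316/156340^0.25 = 0.015892 (Blasius is strictly valid for Re ≲ 1e5; used here as the smooth-pipe estimate the problem specifies)
(b) Darcy-Weisbach: ΔP = f·(L/D)·½ρV²/1000 = 0.015892·(115/0.054)·½·1025·3.04²/1000 = 160.3 kPa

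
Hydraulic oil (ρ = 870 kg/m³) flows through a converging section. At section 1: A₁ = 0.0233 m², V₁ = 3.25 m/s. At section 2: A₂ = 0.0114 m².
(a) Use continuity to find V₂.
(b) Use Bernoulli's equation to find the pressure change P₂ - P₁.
(a) Continuity: A₁V₁=A₂V₂ -> V₂=A₁V₁/A₂=0.0233*3.25/0.0114=6.64 m/s
(b) Bernoulli: P₂-P₁=0.5*rho*(V₁^2-V₂^2)/1000=0.5*870*(3.25^2-6.64^2)/1000=-14.58 kPa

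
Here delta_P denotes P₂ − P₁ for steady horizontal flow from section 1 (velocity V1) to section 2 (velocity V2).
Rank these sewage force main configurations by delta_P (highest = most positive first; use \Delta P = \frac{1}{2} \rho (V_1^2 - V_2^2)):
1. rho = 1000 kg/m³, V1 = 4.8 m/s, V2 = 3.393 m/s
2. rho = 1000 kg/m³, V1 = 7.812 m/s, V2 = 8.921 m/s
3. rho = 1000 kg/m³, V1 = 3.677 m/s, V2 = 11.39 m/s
Case 1: delta_P = 5.764 kPa
Case 2: delta_P = -9.278 kPa
Case 3: delta_P = -58.11 kPa
Ranking (highest first): 1, 2, 3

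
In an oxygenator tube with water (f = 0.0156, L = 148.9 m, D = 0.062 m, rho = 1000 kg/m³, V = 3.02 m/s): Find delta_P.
Formula: \Delta P = f \frac{L}{D} \frac{\rho V^2}{2}
delta_P = 0.0156·(148.9/0.062)·0.5·1000·3.02²/1000 = 170.8 kPa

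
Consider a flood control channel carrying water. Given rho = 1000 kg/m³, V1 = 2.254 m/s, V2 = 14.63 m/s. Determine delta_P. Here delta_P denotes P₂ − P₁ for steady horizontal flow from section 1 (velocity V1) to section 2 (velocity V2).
Formula: \Delta P = \frac{1}{2} \rho (V_1^2 - V_2^2)
delta_P = 0.5·1000·(2.254² − 14.63²)/1000 = -104.5 kPa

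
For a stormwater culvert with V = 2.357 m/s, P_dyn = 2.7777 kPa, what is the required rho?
Formula: P_{dyn} = \frac{1}{2} \rho V^2
Substituting knowns: 2.7777 = 0.5·rho·2.357²/1000
Solving for rho: rho = 2·(2.7777·1000)/2.357² = 1000 kg/m³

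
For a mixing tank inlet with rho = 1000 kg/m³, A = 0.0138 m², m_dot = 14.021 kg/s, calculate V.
Formula: \dot{m} = \rho A V
Substituting knowns: 14.021 = 1000·0.0138·V
Solving for V: V = 14.021/(1000·0.0138) = 1.016 m/s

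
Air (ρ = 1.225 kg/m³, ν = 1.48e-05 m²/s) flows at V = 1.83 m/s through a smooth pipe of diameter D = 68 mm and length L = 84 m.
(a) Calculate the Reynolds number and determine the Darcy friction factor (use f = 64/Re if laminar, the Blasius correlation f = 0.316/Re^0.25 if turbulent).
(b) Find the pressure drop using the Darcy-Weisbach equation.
(a) Re = V·D/ν = 1.83·0.068/1.48e-05 = 8408.1 → turbulent (Re > 4000); f = 0.316/Re^0.25 = 0.316/8408.1^0.25 = 0.033
(b) Darcy-Weisbach: ΔP = f·(L/D)·½ρV²/1000 = 0.033·(84/0.068)·½·1.225·1.83²/1000 = 0.08362 kPa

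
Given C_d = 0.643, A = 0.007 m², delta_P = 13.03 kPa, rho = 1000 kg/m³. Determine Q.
Formula: Q = C_d A \sqrt{\frac{2 \Delta P}{\rho}}
Q = 0.643·0.007·√(2·(13.03·1000)/1000)·1000 = 22.98 L/s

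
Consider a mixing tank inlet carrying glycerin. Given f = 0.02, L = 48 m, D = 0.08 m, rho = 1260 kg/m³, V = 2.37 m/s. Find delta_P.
Formula: \Delta P = f \frac{L}{D} \frac{\rho V^2}{2}
delta_P = 0.02·(48/0.08)·0.5·1260·2.37²/1000 = 42.46 kPa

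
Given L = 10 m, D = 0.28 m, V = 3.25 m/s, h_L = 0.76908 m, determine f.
Formula: h_L = f \frac{L}{D} \frac{V^2}{2g}
Substituting knowns: 0.76908 = f·(10/0.28)·3.25²/(2·9.81)
Solving for f: f = 0.76908·2·9.81/((10/0.28)·3.25²) = 0.04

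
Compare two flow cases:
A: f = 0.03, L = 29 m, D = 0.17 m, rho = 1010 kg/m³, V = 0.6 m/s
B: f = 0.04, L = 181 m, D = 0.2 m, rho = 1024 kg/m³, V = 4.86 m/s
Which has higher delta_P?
delta_P(A) = 0.9304 kPa, delta_P(B) = 437.8 kPa. Answer: B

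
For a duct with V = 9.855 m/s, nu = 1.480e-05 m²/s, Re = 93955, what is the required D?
Formula: Re = \frac{V D}{\nu}
Substituting knowns: 93955 = 9.855·D/1.480e-05
Solving for D: D = 93955·1.480e-05/9.855 = 0.1411 m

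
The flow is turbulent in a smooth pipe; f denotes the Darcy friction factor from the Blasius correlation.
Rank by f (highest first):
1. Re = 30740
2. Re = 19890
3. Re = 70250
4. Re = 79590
Case 1: f = 0.02386
Case 2: f = 0.02661
Case 3: f = 0.01941
Case 4: f = 0.01881
Ranking (highest first): 2, 1, 3, 4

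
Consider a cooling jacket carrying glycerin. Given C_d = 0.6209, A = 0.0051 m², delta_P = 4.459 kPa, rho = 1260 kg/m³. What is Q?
Formula: Q = C_d A \sqrt{\frac{2 \Delta P}{\rho}}
Q = 0.6209·0.0051·√(2·(4.459·1000)/1260)·1000 = 8.424 L/s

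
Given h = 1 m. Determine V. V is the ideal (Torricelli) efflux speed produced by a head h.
Formula: V = \sqrt{2 g h}
V = √(2·9.81·1) = 4.429 m/s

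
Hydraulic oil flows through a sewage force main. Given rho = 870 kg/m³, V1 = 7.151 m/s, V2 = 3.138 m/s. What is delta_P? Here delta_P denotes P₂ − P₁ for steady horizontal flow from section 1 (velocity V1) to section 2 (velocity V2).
Formula: \Delta P = \frac{1}{2} \rho (V_1^2 - V_2^2)
delta_P = 0.5·870·(7.151² − 3.138²)/1000 = 17.96 kPa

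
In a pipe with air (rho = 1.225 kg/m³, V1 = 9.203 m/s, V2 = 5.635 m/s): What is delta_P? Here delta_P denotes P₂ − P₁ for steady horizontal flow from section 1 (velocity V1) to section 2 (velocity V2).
Formula: \Delta P = \frac{1}{2} \rho (V_1^2 - V_2^2)
delta_P = 0.5·1.225·(9.203² − 5.635²)/1000 = 0.03243 kPa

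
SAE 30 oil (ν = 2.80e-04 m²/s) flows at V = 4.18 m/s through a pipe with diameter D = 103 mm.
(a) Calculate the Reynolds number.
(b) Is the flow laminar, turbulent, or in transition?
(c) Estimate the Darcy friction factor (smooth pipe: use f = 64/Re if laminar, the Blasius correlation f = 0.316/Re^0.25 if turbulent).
(a) Re = V·D/ν = 4.18·0.103/2.80e-04 = 1537.6
(b) Flow regime: laminar (Re < 2300)
(c) Friction factor: f = 64/Re = 64/1537.6 = 0.04162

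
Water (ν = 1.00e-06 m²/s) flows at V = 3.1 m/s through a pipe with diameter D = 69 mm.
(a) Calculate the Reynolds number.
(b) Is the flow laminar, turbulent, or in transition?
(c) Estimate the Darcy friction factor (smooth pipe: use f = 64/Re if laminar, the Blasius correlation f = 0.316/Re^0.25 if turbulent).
(a) Re = V·D/ν = 3.1·0.069/1.00e-06 = 213900
(b) Flow regime: turbulent (Re > 4000)
(c) Friction factor: f = 0.316/Re^0.25 = 0.316/213900^0.25 = 0.01469 (Blasius is strictly valid for Re ≲ 1e5; used here as the smooth-pipe estimate the problem specifies)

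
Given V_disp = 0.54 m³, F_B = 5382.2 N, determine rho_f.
Formula: F_B = \rho_f g V_{disp}
Substituting knowns: 5382.2 = rho_f·9.81·0.54
Solving for rho_f: rho_f = 5382.2/(9.81·0.54) = 1016 kg/m³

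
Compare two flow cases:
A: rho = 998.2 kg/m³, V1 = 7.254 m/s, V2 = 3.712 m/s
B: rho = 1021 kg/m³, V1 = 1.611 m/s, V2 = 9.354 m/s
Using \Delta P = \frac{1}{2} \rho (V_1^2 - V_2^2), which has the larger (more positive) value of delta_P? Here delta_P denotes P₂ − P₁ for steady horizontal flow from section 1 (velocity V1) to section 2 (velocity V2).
delta_P(A) = 19.39 kPa, delta_P(B) = -43.34 kPa. Answer: A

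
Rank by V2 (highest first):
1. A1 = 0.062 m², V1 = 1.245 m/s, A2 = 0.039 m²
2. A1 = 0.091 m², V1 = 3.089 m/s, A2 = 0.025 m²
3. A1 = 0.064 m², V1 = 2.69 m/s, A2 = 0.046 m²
Case 1: V2 = 1.979 m/s
Case 2: V2 = 11.24 m/s
Case 3: V2 = 3.743 m/s
Ranking (highest first): 2, 3, 1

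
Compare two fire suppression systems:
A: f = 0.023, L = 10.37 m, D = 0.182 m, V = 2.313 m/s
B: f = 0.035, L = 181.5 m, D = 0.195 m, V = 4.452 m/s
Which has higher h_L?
h_L(A) = 0.3573 m, h_L(B) = 32.91 m. Answer: B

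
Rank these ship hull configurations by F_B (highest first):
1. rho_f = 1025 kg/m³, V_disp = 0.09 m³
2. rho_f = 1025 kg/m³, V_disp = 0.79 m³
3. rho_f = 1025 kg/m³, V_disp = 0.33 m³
Case 1: F_B = 905 N
Case 2: F_B = 7944 N
Case 3: F_B = 3318 N
Ranking (highest first): 2, 3, 1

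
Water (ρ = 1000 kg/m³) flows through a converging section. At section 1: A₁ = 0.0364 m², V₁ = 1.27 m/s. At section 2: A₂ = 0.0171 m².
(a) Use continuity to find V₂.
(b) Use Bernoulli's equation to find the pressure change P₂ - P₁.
(a) Continuity: A₁V₁=A₂V₂ -> V₂=A₁V₁/A₂=0.0364*1.27/0.0171=2.70 m/s
(b) Bernoulli: P₂-P₁=0.5*rho*(V₁^2-V₂^2)/1000=0.5*1000*(1.27^2-2.70^2)/1000=-2.839 kPa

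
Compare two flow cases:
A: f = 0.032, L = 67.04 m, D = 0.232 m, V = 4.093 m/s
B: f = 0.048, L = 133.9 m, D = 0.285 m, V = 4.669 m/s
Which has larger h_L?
h_L(A) = 7.896 m, h_L(B) = 25.06 m. Answer: B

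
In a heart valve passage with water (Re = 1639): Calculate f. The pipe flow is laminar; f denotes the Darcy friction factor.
Formula: f = \frac{64}{Re}
f = 64/1639 = 0.03905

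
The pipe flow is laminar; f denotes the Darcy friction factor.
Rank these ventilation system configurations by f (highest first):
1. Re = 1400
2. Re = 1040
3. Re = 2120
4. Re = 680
Case 1: f = 0.04571
Case 2: f = 0.06154
Case 3: f = 0.03019
Case 4: f = 0.09412
Ranking (highest first): 4, 2, 1, 3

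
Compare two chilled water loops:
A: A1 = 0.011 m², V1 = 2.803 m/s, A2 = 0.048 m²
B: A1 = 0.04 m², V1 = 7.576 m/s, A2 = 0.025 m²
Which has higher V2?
V2(A) = 0.6424 m/s, V2(B) = 12.12 m/s. Answer: B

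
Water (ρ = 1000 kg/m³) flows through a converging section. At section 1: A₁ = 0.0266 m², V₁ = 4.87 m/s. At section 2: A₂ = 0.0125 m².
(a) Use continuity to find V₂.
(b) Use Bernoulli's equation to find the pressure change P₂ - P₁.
(a) Continuity: A₁V₁=A₂V₂ -> V₂=A₁V₁/A₂=0.0266*4.87/0.0125=10.36 m/s
(b) Bernoulli: P₂-P₁=0.5*rho*(V₁^2-V₂^2)/1000=0.5*1000*(4.87^2-10.36^2)/1000=-41.81 kPa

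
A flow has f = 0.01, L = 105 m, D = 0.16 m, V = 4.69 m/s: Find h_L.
Formula: h_L = f \frac{L}{D} \frac{V^2}{2g}
h_L = 0.01·(105/0.16)·4.69²/(2·9.81) = 7.357 m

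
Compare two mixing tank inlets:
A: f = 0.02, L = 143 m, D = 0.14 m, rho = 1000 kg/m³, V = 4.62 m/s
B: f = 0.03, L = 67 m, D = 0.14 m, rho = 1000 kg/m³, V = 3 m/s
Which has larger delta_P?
delta_P(A) = 218 kPa, delta_P(B) = 64.61 kPa. Answer: A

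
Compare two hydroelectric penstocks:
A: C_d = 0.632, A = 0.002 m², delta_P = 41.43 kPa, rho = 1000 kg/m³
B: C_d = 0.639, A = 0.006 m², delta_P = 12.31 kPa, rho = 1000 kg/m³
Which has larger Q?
Q(A) = 11.51 L/s, Q(B) = 19.02 L/s. Answer: B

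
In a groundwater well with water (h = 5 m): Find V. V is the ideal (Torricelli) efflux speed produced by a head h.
Formula: V = \sqrt{2 g h}
V = √(2·9.81·5) = 9.905 m/s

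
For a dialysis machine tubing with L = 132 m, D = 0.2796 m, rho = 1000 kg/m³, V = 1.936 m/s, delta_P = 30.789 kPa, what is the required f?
Formula: \Delta P = f \frac{L}{D} \frac{\rho V^2}{2}
Substituting knowns: 30.789 = f·(132/0.2796)·0.5·1000·1.936²/1000
Solving for f: f = (30.789·1000)/((132/0.2796)·0.5·1000·1.936²) = 0.0348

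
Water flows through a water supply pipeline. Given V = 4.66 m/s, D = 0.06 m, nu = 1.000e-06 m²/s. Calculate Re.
Formula: Re = \frac{V D}{\nu}
Re = 4.66·0.06/1.000e-06 = 279600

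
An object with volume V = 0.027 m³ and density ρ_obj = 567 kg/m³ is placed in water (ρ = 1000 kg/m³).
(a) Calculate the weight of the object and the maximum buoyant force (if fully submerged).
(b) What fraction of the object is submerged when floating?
(a) W=rho_obj*g*V=567*9.81*0.027=150.2 N; F_B(max)=rho*g*V=1000*9.81*0.027=264.9 N
(b) Floating fraction=rho_obj/rho=567/1000=0.567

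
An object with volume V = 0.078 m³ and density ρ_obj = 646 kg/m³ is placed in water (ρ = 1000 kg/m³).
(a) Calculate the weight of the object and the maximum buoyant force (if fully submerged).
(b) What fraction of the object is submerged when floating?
(a) W=rho_obj*g*V=646*9.81*0.078=494.3 N; F_B(max)=rho*g*V=1000*9.81*0.078=765.2 N
(b) Floating fraction=rho_obj/rho=646/1000=0.646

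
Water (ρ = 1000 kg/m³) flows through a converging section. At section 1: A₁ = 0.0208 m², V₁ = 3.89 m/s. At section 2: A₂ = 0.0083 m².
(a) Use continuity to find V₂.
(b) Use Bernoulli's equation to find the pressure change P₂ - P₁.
(a) Continuity: A₁V₁=A₂V₂ -> V₂=A₁V₁/A₂=0.0208*3.89/0.0083=9.75 m/s
(b) Bernoulli: P₂-P₁=0.5*rho*(V₁^2-V₂^2)/1000=0.5*1000*(3.89^2-9.75^2)/1000=-39.97 kPa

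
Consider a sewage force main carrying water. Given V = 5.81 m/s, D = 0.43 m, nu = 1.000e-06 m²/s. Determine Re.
Formula: Re = \frac{V D}{\nu}
Re = 5.81·0.43/1.000e-06 = 2.498e+06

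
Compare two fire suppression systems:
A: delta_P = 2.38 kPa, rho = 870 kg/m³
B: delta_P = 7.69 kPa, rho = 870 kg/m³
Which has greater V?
V(A) = 2.339 m/s, V(B) = 4.205 m/s. Answer: B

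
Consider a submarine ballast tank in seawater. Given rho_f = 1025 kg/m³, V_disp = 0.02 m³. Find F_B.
Formula: F_B = \rho_f g V_{disp}
F_B = 1025·9.81·0.02 = 201.1 N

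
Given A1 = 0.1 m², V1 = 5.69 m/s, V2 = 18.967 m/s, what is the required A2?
Formula: V_2 = \frac{A_1 V_1}{A_2}
Substituting knowns: 18.967 = 0.1·5.69/A2
Solving for A2: A2 = 0.1·5.69/18.967 = 0.03 m²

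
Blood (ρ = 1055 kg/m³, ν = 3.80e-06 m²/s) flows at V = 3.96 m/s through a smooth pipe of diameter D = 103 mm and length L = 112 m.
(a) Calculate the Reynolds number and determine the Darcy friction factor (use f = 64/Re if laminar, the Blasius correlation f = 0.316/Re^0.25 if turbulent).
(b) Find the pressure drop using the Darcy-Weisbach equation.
(a) Re = V·D/ν = 3.96·0.103/3.80e-06 = 107340 → turbulent (Re > 4000); f = 0.316/Re^0.25 = 0.316/107340^0.25 = 0.017458 (Blasius is strictly valid for Re ≲ 1e5; used here as the smooth-pipe estimate the problem specifies)
(b) Darcy-Weisbach: ΔP = f·(L/D)·½ρV²/1000 = 0.017458·(112/0.103)·½·1055·3.96²/1000 = 157 kPa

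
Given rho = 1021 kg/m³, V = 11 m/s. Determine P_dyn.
Formula: P_{dyn} = \frac{1}{2} \rho V^2
P_dyn = 0.5·1021·11²/1000 = 61.77 kPa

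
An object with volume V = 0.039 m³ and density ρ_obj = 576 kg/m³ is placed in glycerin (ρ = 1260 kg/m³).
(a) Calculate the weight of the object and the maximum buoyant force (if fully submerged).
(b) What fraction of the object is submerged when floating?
(a) W=rho_obj*g*V=576*9.81*0.039=220.4 N; F_B(max)=rho*g*V=1260*9.81*0.039=482.1 N
(b) Floating fraction=rho_obj/rho=576/1260=0.457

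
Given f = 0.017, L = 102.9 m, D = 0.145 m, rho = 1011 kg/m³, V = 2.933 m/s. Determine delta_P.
Formula: \Delta P = f \frac{L}{D} \frac{\rho V^2}{2}
delta_P = 0.017·(102.9/0.145)·0.5·1011·2.933²/1000 = 52.46 kPa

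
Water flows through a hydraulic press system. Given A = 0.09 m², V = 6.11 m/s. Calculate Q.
Formula: Q = A V
Q = 0.09·6.11·1000 = 549.9 L/s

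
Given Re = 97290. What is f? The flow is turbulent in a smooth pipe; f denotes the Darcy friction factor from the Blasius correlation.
Formula: f = \frac{0.316}{Re^{0.25}}
f = 0.316/97290^0.25 = 0.01789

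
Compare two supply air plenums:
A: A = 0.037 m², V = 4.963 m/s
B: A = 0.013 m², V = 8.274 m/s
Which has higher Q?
Q(A) = 183.6 L/s, Q(B) = 107.6 L/s. Answer: A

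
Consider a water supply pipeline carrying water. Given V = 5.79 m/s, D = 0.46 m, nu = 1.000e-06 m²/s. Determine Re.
Formula: Re = \frac{V D}{\nu}
Re = 5.79·0.46/1.000e-06 = 2.663e+06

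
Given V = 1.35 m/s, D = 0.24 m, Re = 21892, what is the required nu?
Formula: Re = \frac{V D}{\nu}
Substituting knowns: 21892 = 1.35·0.24/nu
Solving for nu: nu = 1.35·0.24/21892 = 1.480e-05 m²/s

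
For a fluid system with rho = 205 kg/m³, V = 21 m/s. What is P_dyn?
Formula: P_{dyn} = \frac{1}{2} \rho V^2
P_dyn = 0.5·205·21²/1000 = 45.2 kPa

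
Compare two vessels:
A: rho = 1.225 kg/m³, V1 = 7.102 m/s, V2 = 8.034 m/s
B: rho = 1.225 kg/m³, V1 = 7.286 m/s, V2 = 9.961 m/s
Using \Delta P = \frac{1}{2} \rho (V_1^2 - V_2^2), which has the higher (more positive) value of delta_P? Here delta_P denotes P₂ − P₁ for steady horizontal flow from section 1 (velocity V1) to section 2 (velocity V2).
delta_P(A) = -0.00864 kPa, delta_P(B) = -0.02826 kPa. Answer: A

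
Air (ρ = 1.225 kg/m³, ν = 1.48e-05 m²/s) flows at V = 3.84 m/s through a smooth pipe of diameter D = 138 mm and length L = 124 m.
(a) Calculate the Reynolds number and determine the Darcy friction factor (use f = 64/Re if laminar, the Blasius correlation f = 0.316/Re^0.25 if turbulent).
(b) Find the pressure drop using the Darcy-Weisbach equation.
(a) Re = V·D/ν = 3.84·0.138/1.48e-05 = 35805 → turbulent (Re > 4000); f = 0.316/Re^0.25 = 0.316/35805^0.25 = 0.022972
(b) Darcy-Weisbach: ΔP = f·(L/D)·½ρV²/1000 = 0.022972·(124/0.138)·½·1.225·3.84²/1000 = 0.1864 kPa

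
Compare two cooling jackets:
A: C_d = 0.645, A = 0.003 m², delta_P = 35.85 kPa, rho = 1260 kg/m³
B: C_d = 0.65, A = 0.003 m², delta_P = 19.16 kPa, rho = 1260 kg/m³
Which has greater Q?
Q(A) = 14.6 L/s, Q(B) = 10.75 L/s. Answer: A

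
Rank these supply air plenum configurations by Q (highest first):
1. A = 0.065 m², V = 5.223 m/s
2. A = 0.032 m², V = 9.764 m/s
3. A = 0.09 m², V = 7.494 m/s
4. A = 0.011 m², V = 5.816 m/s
Case 1: Q = 339.5 L/s
Case 2: Q = 312.4 L/s
Case 3: Q = 674.5 L/s
Case 4: Q = 63.98 L/s
Ranking (highest first): 3, 1, 2, 4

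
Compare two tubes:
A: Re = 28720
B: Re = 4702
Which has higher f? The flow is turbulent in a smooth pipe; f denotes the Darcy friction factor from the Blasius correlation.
f(A) = 0.02427, f(B) = 0.03816. Answer: B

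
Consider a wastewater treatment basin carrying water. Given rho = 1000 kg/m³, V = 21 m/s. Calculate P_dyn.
Formula: P_{dyn} = \frac{1}{2} \rho V^2
P_dyn = 0.5·1000·21²/1000 = 220.5 kPa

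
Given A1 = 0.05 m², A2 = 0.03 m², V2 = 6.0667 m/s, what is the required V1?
Formula: V_2 = \frac{A_1 V_1}{A_2}
Substituting knowns: 6.0667 = 0.05·V1/0.03
Solving for V1: V1 = 6.0667·0.03/0.05 = 3.64 m/s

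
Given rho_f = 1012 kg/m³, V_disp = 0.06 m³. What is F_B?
Formula: F_B = \rho_f g V_{disp}
F_B = 1012·9.81·0.06 = 595.7 N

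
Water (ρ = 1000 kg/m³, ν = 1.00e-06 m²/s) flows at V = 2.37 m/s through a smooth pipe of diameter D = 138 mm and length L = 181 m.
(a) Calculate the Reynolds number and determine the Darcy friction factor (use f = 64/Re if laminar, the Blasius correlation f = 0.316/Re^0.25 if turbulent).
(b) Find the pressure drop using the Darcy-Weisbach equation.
(a) Re = V·D/ν = 2.37·0.138/1.00e-06 = 327060 → turbulent (Re > 4000); f = 0.316/Re^0.25 = 0.316/327060^0.25 = 0.013214 (Blasius is strictly valid for Re ≲ 1e5; used here as the smooth-pipe estimate the problem specifies)
(b) Darcy-Weisbach: ΔP = f·(L/D)·½ρV²/1000 = 0.013214·(181/0.138)·½·1000·2.37²/1000 = 48.67 kPa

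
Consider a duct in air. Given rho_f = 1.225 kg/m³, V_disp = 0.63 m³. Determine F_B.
Formula: F_B = \rho_f g V_{disp}
F_B = 1.225·9.81·0.63 = 7.571 N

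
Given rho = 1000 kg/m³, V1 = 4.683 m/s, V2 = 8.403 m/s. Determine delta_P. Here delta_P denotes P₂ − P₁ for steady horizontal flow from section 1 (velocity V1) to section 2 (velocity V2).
Formula: \Delta P = \frac{1}{2} \rho (V_1^2 - V_2^2)
delta_P = 0.5·1000·(4.683² − 8.403²)/1000 = -24.34 kPa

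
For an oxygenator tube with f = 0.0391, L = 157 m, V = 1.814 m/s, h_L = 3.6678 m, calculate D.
Formula: h_L = f \frac{L}{D} \frac{V^2}{2g}
Substituting knowns: 3.6678 = 0.0391·(157/D)·1.814²/(2·9.81)
Solving for D: D = 0.0391·157·1.814²/(2·9.81·3.6678) = 0.2807 m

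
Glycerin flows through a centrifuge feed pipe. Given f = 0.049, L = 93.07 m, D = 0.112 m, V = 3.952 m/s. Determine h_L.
Formula: h_L = f \frac{L}{D} \frac{V^2}{2g}
h_L = 0.049·(93.07/0.112)·3.952²/(2·9.81) = 32.41 m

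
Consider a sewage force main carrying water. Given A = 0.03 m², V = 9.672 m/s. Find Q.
Formula: Q = A V
Q = 0.03·9.672·1000 = 290.2 L/s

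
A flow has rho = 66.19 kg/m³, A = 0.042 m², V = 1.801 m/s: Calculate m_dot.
Formula: \dot{m} = \rho A V
m_dot = 66.19·0.042·1.801 = 5.007 kg/s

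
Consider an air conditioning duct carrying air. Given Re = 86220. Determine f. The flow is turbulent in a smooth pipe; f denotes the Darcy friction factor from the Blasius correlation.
Formula: f = \frac{0.316}{Re^{0.25}}
f = 0.316/86220^0.25 = 0.01844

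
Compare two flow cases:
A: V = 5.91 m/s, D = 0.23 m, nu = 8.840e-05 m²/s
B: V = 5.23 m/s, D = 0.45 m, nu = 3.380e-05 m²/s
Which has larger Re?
Re(A) = 15377, Re(B) = 69630. Answer: B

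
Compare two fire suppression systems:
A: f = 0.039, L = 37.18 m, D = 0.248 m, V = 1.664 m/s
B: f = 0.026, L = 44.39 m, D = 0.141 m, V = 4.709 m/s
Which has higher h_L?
h_L(A) = 0.8251 m, h_L(B) = 9.251 m. Answer: B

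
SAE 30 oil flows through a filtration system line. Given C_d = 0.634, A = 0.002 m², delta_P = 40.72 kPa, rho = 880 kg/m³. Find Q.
Formula: Q = C_d A \sqrt{\frac{2 \Delta P}{\rho}}
Q = 0.634·0.002·√(2·(40.72·1000)/880)·1000 = 12.2 L/s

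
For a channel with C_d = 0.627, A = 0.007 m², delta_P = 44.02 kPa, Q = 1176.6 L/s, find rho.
Formula: Q = C_d A \sqrt{\frac{2 \Delta P}{\rho}}
Substituting knowns: 1176.6 = 0.627·0.007·√(2·(44.02·1000)/rho)·1000
Solving for rho: rho = 2·(44.02·1000)/((1176.6/1000)/(0.627·0.007))² = 1.225 kg/m³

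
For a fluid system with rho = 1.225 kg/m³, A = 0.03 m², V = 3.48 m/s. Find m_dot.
Formula: \dot{m} = \rho A V
m_dot = 1.225·0.03·3.48 = 0.1279 kg/s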